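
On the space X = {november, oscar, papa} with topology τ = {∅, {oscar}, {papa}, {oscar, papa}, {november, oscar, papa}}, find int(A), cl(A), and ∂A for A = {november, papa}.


int(A) = {papa}, cl(A) = {november, papa}, ∂A = {november}.

Closed sets in (X, τ) are complements of opens:
  closed(X, τ) = {∅, {november}, {november, oscar}, {november, papa}, {november, oscar, papa}}.
int(A) = ⋃ {U ∈ τ : U ⊆ A}. Opens contained in A: ∅, {papa}.
Taking the union of these: int(A) = {papa}.
cl(A) = ⋂ {C closed : A ⊆ C}. Closed sets containing A: {november, papa}, {november, oscar, papa}.
Intersecting these: cl(A) = {november, papa}.
∂A = cl(A) ∖ int(A) = {november, papa} ∖ {papa} = {november}.


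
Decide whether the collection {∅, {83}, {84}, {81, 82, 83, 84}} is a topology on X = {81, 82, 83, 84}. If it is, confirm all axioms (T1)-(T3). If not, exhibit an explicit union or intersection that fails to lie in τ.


τ is NOT a topology on X.

Axiom (T1): ∅ ∈ τ? Yes; X ∈ τ? Yes.
Axiom (T2/T3): check pairwise unions and intersections of members of τ.
Counterexample for (T2): {83} ∪ {84} = {83, 84} ∉ τ. Therefore τ is NOT a topology.


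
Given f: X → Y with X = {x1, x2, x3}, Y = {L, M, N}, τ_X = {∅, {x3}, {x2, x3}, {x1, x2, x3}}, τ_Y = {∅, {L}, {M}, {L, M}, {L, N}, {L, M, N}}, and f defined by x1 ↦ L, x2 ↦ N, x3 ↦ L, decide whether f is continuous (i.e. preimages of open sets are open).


f is NOT continuous.

Compute f^{-1}(U) for each U ∈ τ_Y:
  U = ∅: f^{-1}(U) = ∅ ∈ τ_X ✓.
  U = {L}: f^{-1}(U) = {x1, x3} ∉ τ_X ✗.
  U = {M}: f^{-1}(U) = ∅ ∈ τ_X ✓.
  U = {L, M}: f^{-1}(U) = {x1, x3} ∉ τ_X ✗.
  U = {L, N}: f^{-1}(U) = {x1, x2, x3} ∈ τ_X ✓.
  U = {L, M, N}: f^{-1}(U) = {x1, x2, x3} ∈ τ_X ✓.
Found U = {L} with f^{-1}(U) = {x1, x3} not in τ_X. Therefore f is NOT continuous.


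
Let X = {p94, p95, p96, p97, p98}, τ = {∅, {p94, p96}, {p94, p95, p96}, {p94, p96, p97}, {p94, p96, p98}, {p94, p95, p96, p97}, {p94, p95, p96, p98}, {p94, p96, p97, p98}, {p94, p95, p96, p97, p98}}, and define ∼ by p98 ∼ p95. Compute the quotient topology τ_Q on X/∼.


X/∼ = {[p94], [p95=p98], [p96], [p97]}; |τ_Q| = 5.

Equivalence classes: [p94], [p95=p98], [p96], [p97].
Quotient map π: X → X/∼ sends p94 ↦ [p94], p95 ↦ [p95=p98], p96 ↦ [p96], p97 ↦ [p97], p98 ↦ [p95=p98].
For each subset V ⊆ X/∼, compute π^{-1}(V) ⊆ X and check whether π^{-1}(V) ∈ τ. V is open in τ_Q iff π^{-1}(V) ∈ τ.
  V = {}: π^{-1}(V) = ∅ ∈ τ ✓.
  V = {[p94]}: π^{-1}(V) = {p94} ∉ τ ✗.
  V = {[p95=p98]}: π^{-1}(V) = {p95, p98} ∉ τ ✗.
  V = {[p94], [p95=p98]}: π^{-1}(V) = {p94, p95, p98} ∉ τ ✗.
  V = {[p96]}: π^{-1}(V) = {p96} ∉ τ ✗.
  V = {[p94], [p96]}: π^{-1}(V) = {p94, p96} ∈ τ ✓.
  V = {[p95=p98], [p96]}: π^{-1}(V) = {p95, p96, p98} ∉ τ ✗.
  V = {[p94], [p95=p98], [p96]}: π^{-1}(V) = {p94, p95, p96, p98} ∈ τ ✓.
  V = {[p97]}: π^{-1}(V) = {p97} ∉ τ ✗.
  V = {[p94], [p97]}: π^{-1}(V) = {p94, p97} ∉ τ ✗.
  V = {[p95=p98], [p97]}: π^{-1}(V) = {p95, p97, p98} ∉ τ ✗.
  V = {[p94], [p95=p98], [p97]}: π^{-1}(V) = {p94, p95, p97, p98} ∉ τ ✗.
  V = {[p96], [p97]}: π^{-1}(V) = {p96, p97} ∉ τ ✗.
  V = {[p94], [p96], [p97]}: π^{-1}(V) = {p94, p96, p97} ∈ τ ✓.
  V = {[p95=p98], [p96], [p97]}: π^{-1}(V) = {p95, p96, p97, p98} ∉ τ ✗.
  V = {[p94], [p95=p98], [p96], [p97]}: π^{-1}(V) = {p94, p95, p96, p97, p98} ∈ τ ✓.
Open sets in the quotient: τ_Q = {{}, {[p94], [p96]}, {[p94], [p95=p98], [p96]}, {[p94], [p96], [p97]}, {[p94], [p95=p98], [p96], [p97]}} (5 elements).


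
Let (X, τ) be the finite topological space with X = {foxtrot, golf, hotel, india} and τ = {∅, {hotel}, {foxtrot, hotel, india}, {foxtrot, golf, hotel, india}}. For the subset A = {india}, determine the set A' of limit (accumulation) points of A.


A' = {foxtrot, golf}

For each x ∈ X, list the open sets U ∈ τ with x ∈ U, then check whether U ∩ (A ∖ {x}) ≠ ∅ for every such U.
  x = foxtrot: opens ∋ x are {foxtrot, hotel, india}, {foxtrot, golf, hotel, india}; each meets A ∖ {foxtrot}, so x IS a limit point.
  x = golf: opens ∋ x are {foxtrot, golf, hotel, india}; each meets A ∖ {golf}, so x IS a limit point.
  x = hotel: open {hotel} ∋ x has {hotel} ∩ (A ∖ {hotel}) = ∅, so x is NOT a limit point.
  x = india: open {foxtrot, hotel, india} ∋ x has {foxtrot, hotel, india} ∩ (A ∖ {india}) = ∅, so x is NOT a limit point.
Collecting: A' = {foxtrot, golf}.


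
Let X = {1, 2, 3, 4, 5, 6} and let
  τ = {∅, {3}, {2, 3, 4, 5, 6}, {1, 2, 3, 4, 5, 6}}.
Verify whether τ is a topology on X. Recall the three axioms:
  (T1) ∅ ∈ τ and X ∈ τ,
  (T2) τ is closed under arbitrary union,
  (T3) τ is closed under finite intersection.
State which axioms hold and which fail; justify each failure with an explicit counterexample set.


τ IS a topology on X.

Axiom (T1): ∅ ∈ τ? Yes; X ∈ τ? Yes.
Axiom (T2/T3): check pairwise unions and intersections of members of τ.
All pairwise intersections and unions checked — each lies in τ. Therefore τ satisfies (T1), (T2), (T3): it IS a topology on X.


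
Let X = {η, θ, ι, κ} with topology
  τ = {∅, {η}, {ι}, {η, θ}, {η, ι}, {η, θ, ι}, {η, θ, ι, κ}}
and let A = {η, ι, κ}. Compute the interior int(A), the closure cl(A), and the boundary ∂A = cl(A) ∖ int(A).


int(A) = {η, ι}, cl(A) = {η, θ, ι, κ}, ∂A = {θ, κ}.

Closed sets in (X, τ) are complements of opens:
  closed(X, τ) = {∅, {κ}, {θ, κ}, {ι, κ}, {η, θ, κ}, {θ, ι, κ}, {η, θ, ι, κ}}.
int(A) = ⋃ {U ∈ τ : U ⊆ A}. Opens contained in A: ∅, {η}, {ι}, {η, ι}.
Taking the union of these: int(A) = {η, ι}.
cl(A) = ⋂ {C closed : A ⊆ C}. Closed sets containing A: {η, θ, ι, κ}.
Intersecting these: cl(A) = {η, θ, ι, κ}.
∂A = cl(A) ∖ int(A) = {η, θ, ι, κ} ∖ {η, ι} = {θ, κ}.


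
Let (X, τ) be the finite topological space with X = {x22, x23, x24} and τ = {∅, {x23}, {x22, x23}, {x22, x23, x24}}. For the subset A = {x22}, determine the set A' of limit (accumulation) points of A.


A' = {x24}

For each x ∈ X, list the open sets U ∈ τ with x ∈ U, then check whether U ∩ (A ∖ {x}) ≠ ∅ for every such U.
  x = x22: open {x22, x23} ∋ x has {x22, x23} ∩ (A ∖ {x22}) = ∅, so x is NOT a limit point.
  x = x23: open {x23} ∋ x has {x23} ∩ (A ∖ {x23}) = ∅, so x is NOT a limit point.
  x = x24: opens ∋ x are {x22, x23, x24}; each meets A ∖ {x24}, so x IS a limit point.
Collecting: A' = {x24}.


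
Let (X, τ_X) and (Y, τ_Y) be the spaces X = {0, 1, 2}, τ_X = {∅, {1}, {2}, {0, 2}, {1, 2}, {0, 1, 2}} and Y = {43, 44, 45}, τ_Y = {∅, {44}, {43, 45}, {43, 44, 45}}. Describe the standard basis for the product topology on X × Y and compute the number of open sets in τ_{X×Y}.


Basis B = {∅ × ∅, {1} × {44}, {2} × {44}, {0, 2} × {44}, {1} × {43, 45}, {1, 2} × {44}, {2} × {43, 45}, {0, 1, 2} × {44}, {1} × {43, 44, 45}, {2} × {43, 44, 45}, {0, 2} × {43, 45}, {1, 2} × {43, 45}, {0, 2} × {43, 44, 45}, {0, 1, 2} × {43, 45}, {1, 2} × {43, 44, 45}, {0, 1, 2} × {43, 44, 45}}; |τ_{X×Y}| = 36.

Enumerate products U × V with U ∈ τ_X, V ∈ τ_Y (deduplicated):
  ∅ × ∅ = {} (∅)
  {1} × {44} = {(1,44)}
  {2} × {44} = {(2,44)}
  {0, 2} × {44} = {(0,44), (2,44)}
  {1} × {43, 45} = {(1,43), (1,45)}
  {1, 2} × {44} = {(1,44), (2,44)}
  {2} × {43, 45} = {(2,43), (2,45)}
  {0, 1, 2} × {44} = {(0,44), (1,44), (2,44)}
  {1} × {43, 44, 45} = {(1,43), (1,44), (1,45)}
  {2} × {43, 44, 45} = {(2,43), (2,44), (2,45)}
  {0, 2} × {43, 45} = {(0,43), (0,45), (2,43), (2,45)}
  {1, 2} × {43, 45} = {(1,43), (1,45), (2,43), (2,45)}
  {0, 2} × {43, 44, 45} = {(0,43), (0,44), (0,45), (2,43), (2,44), (2,45)}
  {0, 1, 2} × {43, 45} = {(0,43), (0,45), (1,43), (1,45), (2,43), (2,45)}
  {1, 2} × {43, 44, 45} = {(1,43), (1,44), (1,45), (2,43), (2,44), (2,45)}
  {0, 1, 2} × {43, 44, 45} = {(0,43), (0,44), (0,45), (1,43), (1,44), (1,45), (2,43), (2,44), (2,45)}
These 16 distinct sets form the basis B.
Close under arbitrary unions to get τ_{X×Y}; counting gives |τ_{X×Y}| = 36.


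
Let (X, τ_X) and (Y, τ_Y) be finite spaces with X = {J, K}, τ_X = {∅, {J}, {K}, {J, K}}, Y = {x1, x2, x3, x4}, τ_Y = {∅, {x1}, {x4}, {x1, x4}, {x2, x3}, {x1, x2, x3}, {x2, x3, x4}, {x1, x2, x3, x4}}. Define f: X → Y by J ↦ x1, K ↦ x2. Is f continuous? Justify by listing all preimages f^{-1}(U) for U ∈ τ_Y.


f IS continuous.

Compute f^{-1}(U) for each U ∈ τ_Y:
  U = ∅: f^{-1}(U) = ∅ ∈ τ_X ✓.
  U = {x1}: f^{-1}(U) = {J} ∈ τ_X ✓.
  U = {x4}: f^{-1}(U) = ∅ ∈ τ_X ✓.
  U = {x1, x4}: f^{-1}(U) = {J} ∈ τ_X ✓.
  U = {x2, x3}: f^{-1}(U) = {K} ∈ τ_X ✓.
  U = {x1, x2, x3}: f^{-1}(U) = {J, K} ∈ τ_X ✓.
  U = {x2, x3, x4}: f^{-1}(U) = {K} ∈ τ_X ✓.
  U = {x1, x2, x3, x4}: f^{-1}(U) = {J, K} ∈ τ_X ✓.
Every preimage lies in τ_X, so f IS continuous.


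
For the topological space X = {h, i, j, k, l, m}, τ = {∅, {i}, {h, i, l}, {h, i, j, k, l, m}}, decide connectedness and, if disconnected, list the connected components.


(X, τ) is connected.

Find clopen sets (U ∈ τ with X ∖ U ∈ τ):
  U = ∅, X ∖ U = {h, i, j, k, l, m} — both open, so U is clopen.
  U = {h, i, j, k, l, m}, X ∖ U = ∅ — both open, so U is clopen.
Only trivial clopens (∅ and X) exist, so (X, τ) is connected.
Compute connected components by grouping points that agree on all clopens:
  component: {h, i, j, k, l, m}


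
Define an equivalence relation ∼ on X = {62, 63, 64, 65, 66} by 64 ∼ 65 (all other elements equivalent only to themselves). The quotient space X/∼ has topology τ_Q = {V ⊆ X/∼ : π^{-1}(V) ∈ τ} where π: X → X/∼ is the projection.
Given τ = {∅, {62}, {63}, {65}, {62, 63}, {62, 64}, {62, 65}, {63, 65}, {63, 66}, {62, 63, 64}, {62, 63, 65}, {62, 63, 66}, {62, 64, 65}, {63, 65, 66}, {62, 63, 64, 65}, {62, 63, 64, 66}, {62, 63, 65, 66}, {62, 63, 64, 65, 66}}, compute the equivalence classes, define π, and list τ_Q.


X/∼ = {[62], [63], [64=65], [66]}; |τ_Q| = 9.

Equivalence classes: [62], [63], [64=65], [66].
Quotient map π: X → X/∼ sends 62 ↦ [62], 63 ↦ [63], 64 ↦ [64=65], 65 ↦ [64=65], 66 ↦ [66].
For each subset V ⊆ X/∼, compute π^{-1}(V) ⊆ X and check whether π^{-1}(V) ∈ τ. V is open in τ_Q iff π^{-1}(V) ∈ τ.
  V = {}: π^{-1}(V) = ∅ ∈ τ ✓.
  V = {[62]}: π^{-1}(V) = {62} ∈ τ ✓.
  V = {[63]}: π^{-1}(V) = {63} ∈ τ ✓.
  V = {[62], [63]}: π^{-1}(V) = {62, 63} ∈ τ ✓.
  V = {[64=65]}: π^{-1}(V) = {64, 65} ∉ τ ✗.
  V = {[62], [64=65]}: π^{-1}(V) = {62, 64, 65} ∈ τ ✓.
  V = {[63], [64=65]}: π^{-1}(V) = {63, 64, 65} ∉ τ ✗.
  V = {[62], [63], [64=65]}: π^{-1}(V) = {62, 63, 64, 65} ∈ τ ✓.
  V = {[66]}: π^{-1}(V) = {66} ∉ τ ✗.
  V = {[62], [66]}: π^{-1}(V) = {62, 66} ∉ τ ✗.
  V = {[63], [66]}: π^{-1}(V) = {63, 66} ∈ τ ✓.
  V = {[62], [63], [66]}: π^{-1}(V) = {62, 63, 66} ∈ τ ✓.
  V = {[64=65], [66]}: π^{-1}(V) = {64, 65, 66} ∉ τ ✗.
  V = {[62], [64=65], [66]}: π^{-1}(V) = {62, 64, 65, 66} ∉ τ ✗.
  V = {[63], [64=65], [66]}: π^{-1}(V) = {63, 64, 65, 66} ∉ τ ✗.
  V = {[62], [63], [64=65], [66]}: π^{-1}(V) = {62, 63, 64, 65, 66} ∈ τ ✓.
Open sets in the quotient: τ_Q = {{}, {[62]}, {[63]}, {[62], [63]}, {[62], [64=65]}, {[62], [63], [64=65]}, {[63], [66]}, {[62], [63], [66]}, {[62], [63], [64=65], [66]}} (9 elements).


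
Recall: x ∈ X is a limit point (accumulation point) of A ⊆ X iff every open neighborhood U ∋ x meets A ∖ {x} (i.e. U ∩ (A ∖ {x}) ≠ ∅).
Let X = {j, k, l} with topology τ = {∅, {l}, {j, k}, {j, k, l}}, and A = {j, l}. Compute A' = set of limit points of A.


A' = {k}

For each x ∈ X, list the open sets U ∈ τ with x ∈ U, then check whether U ∩ (A ∖ {x}) ≠ ∅ for every such U.
  x = j: open {j, k} ∋ x has {j, k} ∩ (A ∖ {j}) = ∅, so x is NOT a limit point.
  x = k: opens ∋ x are {j, k}, {j, k, l}; each meets A ∖ {k}, so x IS a limit point.
  x = l: open {l} ∋ x has {l} ∩ (A ∖ {l}) = ∅, so x is NOT a limit point.
Collecting: A' = {k}.


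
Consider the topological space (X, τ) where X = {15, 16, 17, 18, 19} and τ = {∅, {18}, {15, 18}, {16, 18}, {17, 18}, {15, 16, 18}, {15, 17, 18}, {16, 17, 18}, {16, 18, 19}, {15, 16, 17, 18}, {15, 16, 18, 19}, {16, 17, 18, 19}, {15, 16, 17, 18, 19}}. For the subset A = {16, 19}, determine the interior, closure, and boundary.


int(A) = ∅, cl(A) = {16, 19}, ∂A = {16, 19}.

Closed sets in (X, τ) are complements of opens:
  closed(X, τ) = {∅, {15}, {17}, {19}, {15, 17}, {15, 19}, {16, 19}, {17, 19}, {15, 16, 19}, {15, 17, 19}, {16, 17, 19}, {15, 16, 17, 19}, {15, 16, 17, 18, 19}}.
int(A) = ⋃ {U ∈ τ : U ⊆ A}. Opens contained in A: ∅.
Taking the union of these: int(A) = ∅.
cl(A) = ⋂ {C closed : A ⊆ C}. Closed sets containing A: {16, 19}, {15, 16, 19}, {16, 17, 19}, {15, 16, 17, 19}, {15, 16, 17, 18, 19}.
Intersecting these: cl(A) = {16, 19}.
∂A = cl(A) ∖ int(A) = {16, 19} ∖ ∅ = {16, 19}.


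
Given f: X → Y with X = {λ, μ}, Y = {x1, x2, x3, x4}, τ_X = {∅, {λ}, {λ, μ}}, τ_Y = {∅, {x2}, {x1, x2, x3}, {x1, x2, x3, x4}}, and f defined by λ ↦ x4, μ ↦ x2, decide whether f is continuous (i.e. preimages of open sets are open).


f is NOT continuous.

Compute f^{-1}(U) for each U ∈ τ_Y:
  U = ∅: f^{-1}(U) = ∅ ∈ τ_X ✓.
  U = {x2}: f^{-1}(U) = {μ} ∉ τ_X ✗.
  U = {x1, x2, x3}: f^{-1}(U) = {μ} ∉ τ_X ✗.
  U = {x1, x2, x3, x4}: f^{-1}(U) = {λ, μ} ∈ τ_X ✓.
Found U = {x2} with f^{-1}(U) = {μ} not in τ_X. Therefore f is NOT continuous.


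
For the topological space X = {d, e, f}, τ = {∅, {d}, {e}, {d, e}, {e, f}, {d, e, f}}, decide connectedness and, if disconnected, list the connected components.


(X, τ) is disconnected; components = [{d}, {e, f}].

Find clopen sets (U ∈ τ with X ∖ U ∈ τ):
  U = ∅, X ∖ U = {d, e, f} — both open, so U is clopen.
  U = {d}, X ∖ U = {e, f} — both open, so U is clopen.
  U = {e, f}, X ∖ U = {d} — both open, so U is clopen.
  U = {d, e, f}, X ∖ U = ∅ — both open, so U is clopen.
Nontrivial clopen(s) exist: e.g. {e, f}. So (X, τ) is disconnected.
Compute connected components by grouping points that agree on all clopens:
  component: {d}
  component: {e, f}


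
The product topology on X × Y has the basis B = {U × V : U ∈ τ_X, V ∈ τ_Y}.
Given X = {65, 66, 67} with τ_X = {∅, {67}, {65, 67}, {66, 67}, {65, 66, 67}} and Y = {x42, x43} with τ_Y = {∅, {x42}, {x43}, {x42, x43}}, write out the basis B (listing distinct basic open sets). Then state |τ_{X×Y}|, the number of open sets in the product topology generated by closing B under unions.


Basis B = {∅ × ∅, {67} × {x42}, {67} × {x43}, {65, 67} × {x42}, {65, 67} × {x43}, {66, 67} × {x42}, {66, 67} × {x43}, {67} × {x42, x43}, {65, 66, 67} × {x42}, {65, 66, 67} × {x43}, {65, 67} × {x42, x43}, {66, 67} × {x42, x43}, {65, 66, 67} × {x42, x43}}; |τ_{X×Y}| = 25.

Enumerate products U × V with U ∈ τ_X, V ∈ τ_Y (deduplicated):
  ∅ × ∅ = {} (∅)
  {67} × {x42} = {(67,x42)}
  {67} × {x43} = {(67,x43)}
  {65, 67} × {x42} = {(65,x42), (67,x42)}
  {65, 67} × {x43} = {(65,x43), (67,x43)}
  {66, 67} × {x42} = {(66,x42), (67,x42)}
  {66, 67} × {x43} = {(66,x43), (67,x43)}
  {67} × {x42, x43} = {(67,x42), (67,x43)}
  {65, 66, 67} × {x42} = {(65,x42), (66,x42), (67,x42)}
  {65, 66, 67} × {x43} = {(65,x43), (66,x43), (67,x43)}
  {65, 67} × {x42, x43} = {(65,x42), (65,x43), (67,x42), (67,x43)}
  {66, 67} × {x42, x43} = {(66,x42), (66,x43), (67,x42), (67,x43)}
  {65, 66, 67} × {x42, x43} = {(65,x42), (65,x43), (66,x42), (66,x43), (67,x42), (67,x43)}
These 13 distinct sets form the basis B.
Close under arbitrary unions to get τ_{X×Y}; counting gives |τ_{X×Y}| = 25.


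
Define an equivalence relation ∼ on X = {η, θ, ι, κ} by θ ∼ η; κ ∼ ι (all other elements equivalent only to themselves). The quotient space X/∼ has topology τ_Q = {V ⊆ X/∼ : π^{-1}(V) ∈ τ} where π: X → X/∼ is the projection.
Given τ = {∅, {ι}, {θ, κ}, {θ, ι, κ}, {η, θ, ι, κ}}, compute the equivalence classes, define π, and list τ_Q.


X/∼ = {[η=θ], [ι=κ]}; |τ_Q| = 2.

Equivalence classes: [η=θ], [ι=κ].
Quotient map π: X → X/∼ sends η ↦ [η=θ], θ ↦ [η=θ], ι ↦ [ι=κ], κ ↦ [ι=κ].
For each subset V ⊆ X/∼, compute π^{-1}(V) ⊆ X and check whether π^{-1}(V) ∈ τ. V is open in τ_Q iff π^{-1}(V) ∈ τ.
  V = {}: π^{-1}(V) = ∅ ∈ τ ✓.
  V = {[η=θ]}: π^{-1}(V) = {η, θ} ∉ τ ✗.
  V = {[ι=κ]}: π^{-1}(V) = {ι, κ} ∉ τ ✗.
  V = {[η=θ], [ι=κ]}: π^{-1}(V) = {η, θ, ι, κ} ∈ τ ✓.
Open sets in the quotient: τ_Q = {{}, {[η=θ], [ι=κ]}} (2 elements).


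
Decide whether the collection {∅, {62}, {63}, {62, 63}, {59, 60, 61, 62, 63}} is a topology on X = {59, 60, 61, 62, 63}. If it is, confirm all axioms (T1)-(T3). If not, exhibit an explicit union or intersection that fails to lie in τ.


τ IS a topology on X.

Axiom (T1): ∅ ∈ τ? Yes; X ∈ τ? Yes.
Axiom (T2/T3): check pairwise unions and intersections of members of τ.
All pairwise intersections and unions checked — each lies in τ. Therefore τ satisfies (T1), (T2), (T3): it IS a topology on X.


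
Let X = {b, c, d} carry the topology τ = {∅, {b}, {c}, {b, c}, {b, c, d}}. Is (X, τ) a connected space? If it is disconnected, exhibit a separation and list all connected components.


(X, τ) is connected.

Find clopen sets (U ∈ τ with X ∖ U ∈ τ):
  U = ∅, X ∖ U = {b, c, d} — both open, so U is clopen.
  U = {b, c, d}, X ∖ U = ∅ — both open, so U is clopen.
Only trivial clopens (∅ and X) exist, so (X, τ) is connected.
Compute connected components by grouping points that agree on all clopens:
  component: {b, c, d}


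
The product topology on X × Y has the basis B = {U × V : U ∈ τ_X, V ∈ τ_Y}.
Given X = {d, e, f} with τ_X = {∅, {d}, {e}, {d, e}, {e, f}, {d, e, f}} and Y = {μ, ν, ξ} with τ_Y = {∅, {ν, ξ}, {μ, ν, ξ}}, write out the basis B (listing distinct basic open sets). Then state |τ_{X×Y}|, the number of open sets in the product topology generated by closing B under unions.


Basis B = {∅ × ∅, {d} × {ν, ξ}, {e} × {ν, ξ}, {d} × {μ, ν, ξ}, {e} × {μ, ν, ξ}, {d, e} × {ν, ξ}, {e, f} × {ν, ξ}, {d, e} × {μ, ν, ξ}, {d, e, f} × {ν, ξ}, {e, f} × {μ, ν, ξ}, {d, e, f} × {μ, ν, ξ}}; |τ_{X×Y}| = 18.

Enumerate products U × V with U ∈ τ_X, V ∈ τ_Y (deduplicated):
  ∅ × ∅ = {} (∅)
  {d} × {ν, ξ} = {(d,ν), (d,ξ)}
  {e} × {ν, ξ} = {(e,ν), (e,ξ)}
  {d} × {μ, ν, ξ} = {(d,μ), (d,ν), (d,ξ)}
  {e} × {μ, ν, ξ} = {(e,μ), (e,ν), (e,ξ)}
  {d, e} × {ν, ξ} = {(d,ν), (d,ξ), (e,ν), (e,ξ)}
  {e, f} × {ν, ξ} = {(e,ν), (e,ξ), (f,ν), (f,ξ)}
  {d, e} × {μ, ν, ξ} = {(d,μ), (d,ν), (d,ξ), (e,μ), (e,ν), (e,ξ)}
  {d, e, f} × {ν, ξ} = {(d,ν), (d,ξ), (e,ν), (e,ξ), (f,ν), (f,ξ)}
  {e, f} × {μ, ν, ξ} = {(e,μ), (e,ν), (e,ξ), (f,μ), (f,ν), (f,ξ)}
  {d, e, f} × {μ, ν, ξ} = {(d,μ), (d,ν), (d,ξ), (e,μ), (e,ν), (e,ξ), (f,μ), (f,ν), (f,ξ)}
These 11 distinct sets form the basis B.
Close under arbitrary unions to get τ_{X×Y}; counting gives |τ_{X×Y}| = 18.


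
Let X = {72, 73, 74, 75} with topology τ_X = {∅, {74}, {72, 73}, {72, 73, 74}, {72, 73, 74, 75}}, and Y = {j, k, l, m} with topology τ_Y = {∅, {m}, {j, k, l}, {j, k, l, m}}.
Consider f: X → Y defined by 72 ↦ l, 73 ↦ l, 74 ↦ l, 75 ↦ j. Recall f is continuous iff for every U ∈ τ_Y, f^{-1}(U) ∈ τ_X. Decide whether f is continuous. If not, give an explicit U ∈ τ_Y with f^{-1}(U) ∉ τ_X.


f IS continuous.

Compute f^{-1}(U) for each U ∈ τ_Y:
  U = ∅: f^{-1}(U) = ∅ ∈ τ_X ✓.
  U = {m}: f^{-1}(U) = ∅ ∈ τ_X ✓.
  U = {j, k, l}: f^{-1}(U) = {72, 73, 74, 75} ∈ τ_X ✓.
  U = {j, k, l, m}: f^{-1}(U) = {72, 73, 74, 75} ∈ τ_X ✓.
Every preimage lies in τ_X, so f IS continuous.


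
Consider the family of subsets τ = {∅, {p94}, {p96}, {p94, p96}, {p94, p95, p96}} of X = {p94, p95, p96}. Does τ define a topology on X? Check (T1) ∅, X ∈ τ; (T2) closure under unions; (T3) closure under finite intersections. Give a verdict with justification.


τ IS a topology on X.

Axiom (T1): ∅ ∈ τ? Yes; X ∈ τ? Yes.
Axiom (T2/T3): check pairwise unions and intersections of members of τ.
All pairwise intersections and unions checked — each lies in τ. Therefore τ satisfies (T1), (T2), (T3): it IS a topology on X.


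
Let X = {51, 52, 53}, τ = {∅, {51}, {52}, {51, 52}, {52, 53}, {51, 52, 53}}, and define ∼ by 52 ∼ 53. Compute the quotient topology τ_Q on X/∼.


X/∼ = {[51], [52=53]}; |τ_Q| = 4.

Equivalence classes: [51], [52=53].
Quotient map π: X → X/∼ sends 51 ↦ [51], 52 ↦ [52=53], 53 ↦ [52=53].
For each subset V ⊆ X/∼, compute π^{-1}(V) ⊆ X and check whether π^{-1}(V) ∈ τ. V is open in τ_Q iff π^{-1}(V) ∈ τ.
  V = {}: π^{-1}(V) = ∅ ∈ τ ✓.
  V = {[51]}: π^{-1}(V) = {51} ∈ τ ✓.
  V = {[52=53]}: π^{-1}(V) = {52, 53} ∈ τ ✓.
  V = {[51], [52=53]}: π^{-1}(V) = {51, 52, 53} ∈ τ ✓.
Open sets in the quotient: τ_Q = {{}, {[51]}, {[52=53]}, {[51], [52=53]}} (4 elements).


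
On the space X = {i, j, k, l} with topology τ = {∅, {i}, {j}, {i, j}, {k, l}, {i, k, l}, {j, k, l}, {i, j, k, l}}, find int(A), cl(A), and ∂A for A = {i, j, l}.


int(A) = {i, j}, cl(A) = {i, j, k, l}, ∂A = {k, l}.

Closed sets in (X, τ) are complements of opens:
  closed(X, τ) = {∅, {i}, {j}, {i, j}, {k, l}, {i, k, l}, {j, k, l}, {i, j, k, l}}.
int(A) = ⋃ {U ∈ τ : U ⊆ A}. Opens contained in A: ∅, {i}, {j}, {i, j}.
Taking the union of these: int(A) = {i, j}.
cl(A) = ⋂ {C closed : A ⊆ C}. Closed sets containing A: {i, j, k, l}.
Intersecting these: cl(A) = {i, j, k, l}.
∂A = cl(A) ∖ int(A) = {i, j, k, l} ∖ {i, j} = {k, l}.


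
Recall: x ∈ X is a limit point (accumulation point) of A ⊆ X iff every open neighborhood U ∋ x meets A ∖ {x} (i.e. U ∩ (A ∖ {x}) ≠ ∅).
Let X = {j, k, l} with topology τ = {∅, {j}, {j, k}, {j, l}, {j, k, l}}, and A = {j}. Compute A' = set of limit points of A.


A' = {k, l}

For each x ∈ X, list the open sets U ∈ τ with x ∈ U, then check whether U ∩ (A ∖ {x}) ≠ ∅ for every such U.
  x = j: open {j} ∋ x has {j} ∩ (A ∖ {j}) = ∅, so x is NOT a limit point.
  x = k: opens ∋ x are {j, k}, {j, k, l}; each meets A ∖ {k}, so x IS a limit point.
  x = l: opens ∋ x are {j, l}, {j, k, l}; each meets A ∖ {l}, so x IS a limit point.
Collecting: A' = {k, l}.


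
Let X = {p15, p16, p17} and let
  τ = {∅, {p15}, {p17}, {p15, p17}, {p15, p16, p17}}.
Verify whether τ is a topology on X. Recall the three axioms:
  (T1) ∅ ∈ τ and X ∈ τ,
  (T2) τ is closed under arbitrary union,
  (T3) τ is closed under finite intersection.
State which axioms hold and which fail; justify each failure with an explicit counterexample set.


τ IS a topology on X.

Axiom (T1): ∅ ∈ τ? Yes; X ∈ τ? Yes.
Axiom (T2/T3): check pairwise unions and intersections of members of τ.
All pairwise intersections and unions checked — each lies in τ. Therefore τ satisfies (T1), (T2), (T3): it IS a topology on X.


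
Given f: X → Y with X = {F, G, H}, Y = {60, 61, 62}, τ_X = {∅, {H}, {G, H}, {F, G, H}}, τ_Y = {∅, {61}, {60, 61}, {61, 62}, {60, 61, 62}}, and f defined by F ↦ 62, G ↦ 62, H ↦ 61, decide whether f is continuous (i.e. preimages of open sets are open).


f IS continuous.

Compute f^{-1}(U) for each U ∈ τ_Y:
  U = ∅: f^{-1}(U) = ∅ ∈ τ_X ✓.
  U = {61}: f^{-1}(U) = {H} ∈ τ_X ✓.
  U = {60, 61}: f^{-1}(U) = {H} ∈ τ_X ✓.
  U = {61, 62}: f^{-1}(U) = {F, G, H} ∈ τ_X ✓.
  U = {60, 61, 62}: f^{-1}(U) = {F, G, H} ∈ τ_X ✓.
Every preimage lies in τ_X, so f IS continuous.


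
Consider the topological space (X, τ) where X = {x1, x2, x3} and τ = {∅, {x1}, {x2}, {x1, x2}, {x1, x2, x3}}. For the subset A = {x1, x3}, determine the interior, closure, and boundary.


int(A) = {x1}, cl(A) = {x1, x3}, ∂A = {x3}.

Closed sets in (X, τ) are complements of opens:
  closed(X, τ) = {∅, {x3}, {x1, x3}, {x2, x3}, {x1, x2, x3}}.
int(A) = ⋃ {U ∈ τ : U ⊆ A}. Opens contained in A: ∅, {x1}.
Taking the union of these: int(A) = {x1}.
cl(A) = ⋂ {C closed : A ⊆ C}. Closed sets containing A: {x1, x3}, {x1, x2, x3}.
Intersecting these: cl(A) = {x1, x3}.
∂A = cl(A) ∖ int(A) = {x1, x3} ∖ {x1} = {x3}.


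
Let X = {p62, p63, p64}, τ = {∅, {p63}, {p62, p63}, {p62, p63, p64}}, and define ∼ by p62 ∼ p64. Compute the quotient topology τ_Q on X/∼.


X/∼ = {[p62=p64], [p63]}; |τ_Q| = 3.

Equivalence classes: [p62=p64], [p63].
Quotient map π: X → X/∼ sends p62 ↦ [p62=p64], p63 ↦ [p63], p64 ↦ [p62=p64].
For each subset V ⊆ X/∼, compute π^{-1}(V) ⊆ X and check whether π^{-1}(V) ∈ τ. V is open in τ_Q iff π^{-1}(V) ∈ τ.
  V = {}: π^{-1}(V) = ∅ ∈ τ ✓.
  V = {[p62=p64]}: π^{-1}(V) = {p62, p64} ∉ τ ✗.
  V = {[p63]}: π^{-1}(V) = {p63} ∈ τ ✓.
  V = {[p62=p64], [p63]}: π^{-1}(V) = {p62, p63, p64} ∈ τ ✓.
Open sets in the quotient: τ_Q = {{}, {[p63]}, {[p62=p64], [p63]}} (3 elements).


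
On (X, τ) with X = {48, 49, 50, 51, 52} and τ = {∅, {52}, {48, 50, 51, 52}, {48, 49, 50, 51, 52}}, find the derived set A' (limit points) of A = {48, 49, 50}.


A' = {48, 49, 50, 51}

For each x ∈ X, list the open sets U ∈ τ with x ∈ U, then check whether U ∩ (A ∖ {x}) ≠ ∅ for every such U.
  x = 48: opens ∋ x are {48, 50, 51, 52}, {48, 49, 50, 51, 52}; each meets A ∖ {48}, so x IS a limit point.
  x = 49: opens ∋ x are {48, 49, 50, 51, 52}; each meets A ∖ {49}, so x IS a limit point.
  x = 50: opens ∋ x are {48, 50, 51, 52}, {48, 49, 50, 51, 52}; each meets A ∖ {50}, so x IS a limit point.
  x = 51: opens ∋ x are {48, 50, 51, 52}, {48, 49, 50, 51, 52}; each meets A ∖ {51}, so x IS a limit point.
  x = 52: open {52} ∋ x has {52} ∩ (A ∖ {52}) = ∅, so x is NOT a limit point.
Collecting: A' = {48, 49, 50, 51}.


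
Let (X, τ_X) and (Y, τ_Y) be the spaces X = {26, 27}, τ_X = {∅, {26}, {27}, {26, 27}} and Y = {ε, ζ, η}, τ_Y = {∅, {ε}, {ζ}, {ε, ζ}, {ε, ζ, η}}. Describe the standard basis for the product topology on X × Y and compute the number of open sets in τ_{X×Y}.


Basis B = {∅ × ∅, {26} × {ε}, {26} × {ζ}, {27} × {ε}, {27} × {ζ}, {26} × {ε, ζ}, {26, 27} × {ε}, {26, 27} × {ζ}, {27} × {ε, ζ}, {26} × {ε, ζ, η}, {27} × {ε, ζ, η}, {26, 27} × {ε, ζ}, {26, 27} × {ε, ζ, η}}; |τ_{X×Y}| = 25.

Enumerate products U × V with U ∈ τ_X, V ∈ τ_Y (deduplicated):
  ∅ × ∅ = {} (∅)
  {26} × {ε} = {(26,ε)}
  {26} × {ζ} = {(26,ζ)}
  {27} × {ε} = {(27,ε)}
  {27} × {ζ} = {(27,ζ)}
  {26} × {ε, ζ} = {(26,ε), (26,ζ)}
  {26, 27} × {ε} = {(26,ε), (27,ε)}
  {26, 27} × {ζ} = {(26,ζ), (27,ζ)}
  {27} × {ε, ζ} = {(27,ε), (27,ζ)}
  {26} × {ε, ζ, η} = {(26,ε), (26,ζ), (26,η)}
  {27} × {ε, ζ, η} = {(27,ε), (27,ζ), (27,η)}
  {26, 27} × {ε, ζ} = {(26,ε), (26,ζ), (27,ε), (27,ζ)}
  {26, 27} × {ε, ζ, η} = {(26,ε), (26,ζ), (26,η), (27,ε), (27,ζ), (27,η)}
These 13 distinct sets form the basis B.
Close under arbitrary unions to get τ_{X×Y}; counting gives |τ_{X×Y}| = 25.


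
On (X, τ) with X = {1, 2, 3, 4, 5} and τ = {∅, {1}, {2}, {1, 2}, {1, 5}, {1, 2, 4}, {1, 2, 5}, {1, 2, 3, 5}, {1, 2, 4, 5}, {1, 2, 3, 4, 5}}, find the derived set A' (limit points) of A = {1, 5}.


A' = {3, 4, 5}

For each x ∈ X, list the open sets U ∈ τ with x ∈ U, then check whether U ∩ (A ∖ {x}) ≠ ∅ for every such U.
  x = 1: open {1} ∋ x has {1} ∩ (A ∖ {1}) = ∅, so x is NOT a limit point.
  x = 2: open {2} ∋ x has {2} ∩ (A ∖ {2}) = ∅, so x is NOT a limit point.
  x = 3: opens ∋ x are {1, 2, 3, 5}, {1, 2, 3, 4, 5}; each meets A ∖ {3}, so x IS a limit point.
  x = 4: opens ∋ x are {1, 2, 4}, {1, 2, 4, 5}, {1, 2, 3, 4, 5}; each meets A ∖ {4}, so x IS a limit point.
  x = 5: opens ∋ x are {1, 5}, {1, 2, 5}, {1, 2, 3, 5}, {1, 2, 4, 5}, {1, 2, 3, 4, 5}; each meets A ∖ {5}, so x IS a limit point.
Collecting: A' = {3, 4, 5}.


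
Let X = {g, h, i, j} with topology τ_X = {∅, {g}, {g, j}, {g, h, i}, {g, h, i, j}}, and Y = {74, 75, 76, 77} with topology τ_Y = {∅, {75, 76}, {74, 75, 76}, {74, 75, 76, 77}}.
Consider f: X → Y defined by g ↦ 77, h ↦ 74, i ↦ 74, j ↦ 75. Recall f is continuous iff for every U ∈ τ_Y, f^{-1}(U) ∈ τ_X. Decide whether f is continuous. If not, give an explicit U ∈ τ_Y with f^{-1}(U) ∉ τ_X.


f is NOT continuous.

Compute f^{-1}(U) for each U ∈ τ_Y:
  U = ∅: f^{-1}(U) = ∅ ∈ τ_X ✓.
  U = {75, 76}: f^{-1}(U) = {j} ∉ τ_X ✗.
  U = {74, 75, 76}: f^{-1}(U) = {h, i, j} ∉ τ_X ✗.
  U = {74, 75, 76, 77}: f^{-1}(U) = {g, h, i, j} ∈ τ_X ✓.
Found U = {75, 76} with f^{-1}(U) = {j} not in τ_X. Therefore f is NOT continuous.


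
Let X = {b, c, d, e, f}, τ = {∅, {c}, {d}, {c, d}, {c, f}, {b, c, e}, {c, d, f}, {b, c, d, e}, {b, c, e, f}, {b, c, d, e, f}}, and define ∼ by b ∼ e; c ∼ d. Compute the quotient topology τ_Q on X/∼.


X/∼ = {[b=e], [c=d], [f]}; |τ_Q| = 5.

Equivalence classes: [b=e], [c=d], [f].
Quotient map π: X → X/∼ sends b ↦ [b=e], c ↦ [c=d], d ↦ [c=d], e ↦ [b=e], f ↦ [f].
For each subset V ⊆ X/∼, compute π^{-1}(V) ⊆ X and check whether π^{-1}(V) ∈ τ. V is open in τ_Q iff π^{-1}(V) ∈ τ.
  V = {}: π^{-1}(V) = ∅ ∈ τ ✓.
  V = {[b=e]}: π^{-1}(V) = {b, e} ∉ τ ✗.
  V = {[c=d]}: π^{-1}(V) = {c, d} ∈ τ ✓.
  V = {[b=e], [c=d]}: π^{-1}(V) = {b, c, d, e} ∈ τ ✓.
  V = {[f]}: π^{-1}(V) = {f} ∉ τ ✗.
  V = {[b=e], [f]}: π^{-1}(V) = {b, e, f} ∉ τ ✗.
  V = {[c=d], [f]}: π^{-1}(V) = {c, d, f} ∈ τ ✓.
  V = {[b=e], [c=d], [f]}: π^{-1}(V) = {b, c, d, e, f} ∈ τ ✓.
Open sets in the quotient: τ_Q = {{}, {[c=d]}, {[b=e], [c=d]}, {[c=d], [f]}, {[b=e], [c=d], [f]}} (5 elements).


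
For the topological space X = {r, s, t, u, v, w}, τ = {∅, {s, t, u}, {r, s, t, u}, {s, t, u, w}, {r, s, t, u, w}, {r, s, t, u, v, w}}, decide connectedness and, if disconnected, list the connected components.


(X, τ) is connected.

Find clopen sets (U ∈ τ with X ∖ U ∈ τ):
  U = ∅, X ∖ U = {r, s, t, u, v, w} — both open, so U is clopen.
  U = {r, s, t, u, v, w}, X ∖ U = ∅ — both open, so U is clopen.
Only trivial clopens (∅ and X) exist, so (X, τ) is connected.
Compute connected components by grouping points that agree on all clopens:
  component: {r, s, t, u, v, w}


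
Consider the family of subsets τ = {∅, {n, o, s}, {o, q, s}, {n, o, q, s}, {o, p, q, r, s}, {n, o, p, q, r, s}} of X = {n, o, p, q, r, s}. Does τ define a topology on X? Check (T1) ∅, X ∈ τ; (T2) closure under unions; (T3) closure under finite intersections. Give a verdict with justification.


τ is NOT a topology on X.

Axiom (T1): ∅ ∈ τ? Yes; X ∈ τ? Yes.
Axiom (T2/T3): check pairwise unions and intersections of members of τ.
Counterexample for (T3): {n, o, s} ∩ {o, q, s} = {o, s} ∉ τ. Therefore τ is NOT a topology.


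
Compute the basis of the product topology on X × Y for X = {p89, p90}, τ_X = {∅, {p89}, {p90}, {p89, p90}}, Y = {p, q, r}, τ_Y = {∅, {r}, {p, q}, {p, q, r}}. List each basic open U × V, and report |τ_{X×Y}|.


Basis B = {∅ × ∅, {p89} × {r}, {p90} × {r}, {p89} × {p, q}, {p89, p90} × {r}, {p90} × {p, q}, {p89} × {p, q, r}, {p90} × {p, q, r}, {p89, p90} × {p, q}, {p89, p90} × {p, q, r}}; |τ_{X×Y}| = 16.

Enumerate products U × V with U ∈ τ_X, V ∈ τ_Y (deduplicated):
  ∅ × ∅ = {} (∅)
  {p89} × {r} = {(p89,r)}
  {p90} × {r} = {(p90,r)}
  {p89} × {p, q} = {(p89,p), (p89,q)}
  {p89, p90} × {r} = {(p89,r), (p90,r)}
  {p90} × {p, q} = {(p90,p), (p90,q)}
  {p89} × {p, q, r} = {(p89,p), (p89,q), (p89,r)}
  {p90} × {p, q, r} = {(p90,p), (p90,q), (p90,r)}
  {p89, p90} × {p, q} = {(p89,p), (p89,q), (p90,p), (p90,q)}
  {p89, p90} × {p, q, r} = {(p89,p), (p89,q), (p89,r), (p90,p), (p90,q), (p90,r)}
These 10 distinct sets form the basis B.
Close under arbitrary unions to get τ_{X×Y}; counting gives |τ_{X×Y}| = 16.


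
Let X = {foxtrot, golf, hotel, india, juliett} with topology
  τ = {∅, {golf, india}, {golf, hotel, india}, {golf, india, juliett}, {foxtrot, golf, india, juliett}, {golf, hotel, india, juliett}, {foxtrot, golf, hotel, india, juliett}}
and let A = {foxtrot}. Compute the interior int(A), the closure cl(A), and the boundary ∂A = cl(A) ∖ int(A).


int(A) = ∅, cl(A) = {foxtrot}, ∂A = {foxtrot}.

Closed sets in (X, τ) are complements of opens:
  closed(X, τ) = {∅, {foxtrot}, {hotel}, {foxtrot, hotel}, {foxtrot, juliett}, {foxtrot, hotel, juliett}, {foxtrot, golf, hotel, india, juliett}}.
int(A) = ⋃ {U ∈ τ : U ⊆ A}. Opens contained in A: ∅.
Taking the union of these: int(A) = ∅.
cl(A) = ⋂ {C closed : A ⊆ C}. Closed sets containing A: {foxtrot}, {foxtrot, hotel}, {foxtrot, juliett}, {foxtrot, hotel, juliett}, {foxtrot, golf, hotel, india, juliett}.
Intersecting these: cl(A) = {foxtrot}.
∂A = cl(A) ∖ int(A) = {foxtrot} ∖ ∅ = {foxtrot}.


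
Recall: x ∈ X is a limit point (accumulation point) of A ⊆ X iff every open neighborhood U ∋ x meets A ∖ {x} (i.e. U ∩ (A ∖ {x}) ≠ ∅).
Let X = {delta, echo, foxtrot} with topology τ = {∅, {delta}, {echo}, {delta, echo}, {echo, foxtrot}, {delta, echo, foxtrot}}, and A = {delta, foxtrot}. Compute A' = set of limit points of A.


A' = ∅

For each x ∈ X, list the open sets U ∈ τ with x ∈ U, then check whether U ∩ (A ∖ {x}) ≠ ∅ for every such U.
  x = delta: open {delta} ∋ x has {delta} ∩ (A ∖ {delta}) = ∅, so x is NOT a limit point.
  x = echo: open {echo} ∋ x has {echo} ∩ (A ∖ {echo}) = ∅, so x is NOT a limit point.
  x = foxtrot: open {echo, foxtrot} ∋ x has {echo, foxtrot} ∩ (A ∖ {foxtrot}) = ∅, so x is NOT a limit point.
Collecting: A' = ∅.


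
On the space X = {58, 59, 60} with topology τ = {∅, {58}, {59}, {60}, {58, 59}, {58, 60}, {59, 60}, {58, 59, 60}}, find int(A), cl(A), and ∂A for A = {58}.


int(A) = {58}, cl(A) = {58}, ∂A = ∅.

Closed sets in (X, τ) are complements of opens:
  closed(X, τ) = {∅, {58}, {59}, {60}, {58, 59}, {58, 60}, {59, 60}, {58, 59, 60}}.
int(A) = ⋃ {U ∈ τ : U ⊆ A}. Opens contained in A: ∅, {58}.
Taking the union of these: int(A) = {58}.
cl(A) = ⋂ {C closed : A ⊆ C}. Closed sets containing A: {58}, {58, 59}, {58, 60}, {58, 59, 60}.
Intersecting these: cl(A) = {58}.
∂A = cl(A) ∖ int(A) = {58} ∖ {58} = ∅.


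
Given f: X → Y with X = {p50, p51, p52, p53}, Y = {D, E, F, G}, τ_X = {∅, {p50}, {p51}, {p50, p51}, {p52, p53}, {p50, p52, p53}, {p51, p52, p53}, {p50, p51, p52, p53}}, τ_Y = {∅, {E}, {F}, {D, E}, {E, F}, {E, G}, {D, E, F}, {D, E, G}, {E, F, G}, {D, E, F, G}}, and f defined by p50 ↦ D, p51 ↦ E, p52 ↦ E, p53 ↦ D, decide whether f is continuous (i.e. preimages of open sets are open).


f is NOT continuous.

Compute f^{-1}(U) for each U ∈ τ_Y:
  U = ∅: f^{-1}(U) = ∅ ∈ τ_X ✓.
  U = {E}: f^{-1}(U) = {p51, p52} ∉ τ_X ✗.
  U = {F}: f^{-1}(U) = ∅ ∈ τ_X ✓.
  U = {D, E}: f^{-1}(U) = {p50, p51, p52, p53} ∈ τ_X ✓.
  U = {E, F}: f^{-1}(U) = {p51, p52} ∉ τ_X ✗.
  U = {E, G}: f^{-1}(U) = {p51, p52} ∉ τ_X ✗.
  U = {D, E, F}: f^{-1}(U) = {p50, p51, p52, p53} ∈ τ_X ✓.
  U = {D, E, G}: f^{-1}(U) = {p50, p51, p52, p53} ∈ τ_X ✓.
  U = {E, F, G}: f^{-1}(U) = {p51, p52} ∉ τ_X ✗.
  U = {D, E, F, G}: f^{-1}(U) = {p50, p51, p52, p53} ∈ τ_X ✓.
Found U = {E} with f^{-1}(U) = {p51, p52} not in τ_X. Therefore f is NOT continuous.


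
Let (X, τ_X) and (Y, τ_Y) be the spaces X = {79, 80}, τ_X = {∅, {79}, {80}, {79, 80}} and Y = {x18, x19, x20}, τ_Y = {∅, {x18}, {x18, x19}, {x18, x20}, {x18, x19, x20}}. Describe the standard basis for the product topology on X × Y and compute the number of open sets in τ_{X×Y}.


Basis B = {∅ × ∅, {79} × {x18}, {80} × {x18}, {79} × {x18, x19}, {79} × {x18, x20}, {79, 80} × {x18}, {80} × {x18, x19}, {80} × {x18, x20}, {79} × {x18, x19, x20}, {80} × {x18, x19, x20}, {79, 80} × {x18, x19}, {79, 80} × {x18, x20}, {79, 80} × {x18, x19, x20}}; |τ_{X×Y}| = 25.

Enumerate products U × V with U ∈ τ_X, V ∈ τ_Y (deduplicated):
  ∅ × ∅ = {} (∅)
  {79} × {x18} = {(79,x18)}
  {80} × {x18} = {(80,x18)}
  {79} × {x18, x19} = {(79,x18), (79,x19)}
  {79} × {x18, x20} = {(79,x18), (79,x20)}
  {79, 80} × {x18} = {(79,x18), (80,x18)}
  {80} × {x18, x19} = {(80,x18), (80,x19)}
  {80} × {x18, x20} = {(80,x18), (80,x20)}
  {79} × {x18, x19, x20} = {(79,x18), (79,x19), (79,x20)}
  {80} × {x18, x19, x20} = {(80,x18), (80,x19), (80,x20)}
  {79, 80} × {x18, x19} = {(79,x18), (79,x19), (80,x18), (80,x19)}
  {79, 80} × {x18, x20} = {(79,x18), (79,x20), (80,x18), (80,x20)}
  {79, 80} × {x18, x19, x20} = {(79,x18), (79,x19), (79,x20), (80,x18), (80,x19), (80,x20)}
These 13 distinct sets form the basis B.
Close under arbitrary unions to get τ_{X×Y}; counting gives |τ_{X×Y}| = 25.


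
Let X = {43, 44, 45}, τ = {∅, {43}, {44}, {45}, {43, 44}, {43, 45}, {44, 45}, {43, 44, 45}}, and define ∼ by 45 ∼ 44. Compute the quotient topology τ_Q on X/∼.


X/∼ = {[43], [44=45]}; |τ_Q| = 4.

Equivalence classes: [43], [44=45].
Quotient map π: X → X/∼ sends 43 ↦ [43], 44 ↦ [44=45], 45 ↦ [44=45].
For each subset V ⊆ X/∼, compute π^{-1}(V) ⊆ X and check whether π^{-1}(V) ∈ τ. V is open in τ_Q iff π^{-1}(V) ∈ τ.
  V = {}: π^{-1}(V) = ∅ ∈ τ ✓.
  V = {[43]}: π^{-1}(V) = {43} ∈ τ ✓.
  V = {[44=45]}: π^{-1}(V) = {44, 45} ∈ τ ✓.
  V = {[43], [44=45]}: π^{-1}(V) = {43, 44, 45} ∈ τ ✓.
Open sets in the quotient: τ_Q = {{}, {[43]}, {[44=45]}, {[43], [44=45]}} (4 elements).


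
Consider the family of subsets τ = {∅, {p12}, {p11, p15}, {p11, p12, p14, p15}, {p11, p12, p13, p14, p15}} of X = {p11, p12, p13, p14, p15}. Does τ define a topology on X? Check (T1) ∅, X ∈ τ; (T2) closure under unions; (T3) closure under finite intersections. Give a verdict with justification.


τ is NOT a topology on X.

Axiom (T1): ∅ ∈ τ? Yes; X ∈ τ? Yes.
Axiom (T2/T3): check pairwise unions and intersections of members of τ.
Counterexample for (T2): {p12} ∪ {p11, p15} = {p11, p12, p15} ∉ τ. Therefore τ is NOT a topology.


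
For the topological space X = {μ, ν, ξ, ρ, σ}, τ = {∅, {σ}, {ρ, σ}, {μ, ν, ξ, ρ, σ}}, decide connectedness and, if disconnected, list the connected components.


(X, τ) is connected.

Find clopen sets (U ∈ τ with X ∖ U ∈ τ):
  U = ∅, X ∖ U = {μ, ν, ξ, ρ, σ} — both open, so U is clopen.
  U = {μ, ν, ξ, ρ, σ}, X ∖ U = ∅ — both open, so U is clopen.
Only trivial clopens (∅ and X) exist, so (X, τ) is connected.
Compute connected components by grouping points that agree on all clopens:
  component: {μ, ν, ξ, ρ, σ}


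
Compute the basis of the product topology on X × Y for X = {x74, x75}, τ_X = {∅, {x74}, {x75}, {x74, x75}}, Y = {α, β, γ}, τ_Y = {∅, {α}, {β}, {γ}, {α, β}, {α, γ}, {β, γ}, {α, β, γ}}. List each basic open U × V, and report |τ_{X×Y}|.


Basis B = {∅ × ∅, {x74} × {α}, {x74} × {β}, {x74} × {γ}, {x75} × {α}, {x75} × {β}, {x75} × {γ}, {x74} × {α, β}, {x74} × {α, γ}, {x74, x75} × {α}, {x74} × {β, γ}, {x74, x75} × {β}, {x74, x75} × {γ}, {x75} × {α, β}, {x75} × {α, γ}, {x75} × {β, γ}, {x74} × {α, β, γ}, {x75} × {α, β, γ}, {x74, x75} × {α, β}, {x74, x75} × {α, γ}, {x74, x75} × {β, γ}, {x74, x75} × {α, β, γ}}; |τ_{X×Y}| = 64.

Enumerate products U × V with U ∈ τ_X, V ∈ τ_Y (deduplicated):
  ∅ × ∅ = {} (∅)
  {x74} × {α} = {(x74,α)}
  {x74} × {β} = {(x74,β)}
  {x74} × {γ} = {(x74,γ)}
  {x75} × {α} = {(x75,α)}
  {x75} × {β} = {(x75,β)}
  {x75} × {γ} = {(x75,γ)}
  {x74} × {α, β} = {(x74,α), (x74,β)}
  {x74} × {α, γ} = {(x74,α), (x74,γ)}
  {x74, x75} × {α} = {(x74,α), (x75,α)}
  {x74} × {β, γ} = {(x74,β), (x74,γ)}
  {x74, x75} × {β} = {(x74,β), (x75,β)}
  {x74, x75} × {γ} = {(x74,γ), (x75,γ)}
  {x75} × {α, β} = {(x75,α), (x75,β)}
  {x75} × {α, γ} = {(x75,α), (x75,γ)}
  {x75} × {β, γ} = {(x75,β), (x75,γ)}
  {x74} × {α, β, γ} = {(x74,α), (x74,β), (x74,γ)}
  {x75} × {α, β, γ} = {(x75,α), (x75,β), (x75,γ)}
  {x74, x75} × {α, β} = {(x74,α), (x74,β), (x75,α), (x75,β)}
  {x74, x75} × {α, γ} = {(x74,α), (x74,γ), (x75,α), (x75,γ)}
  {x74, x75} × {β, γ} = {(x74,β), (x74,γ), (x75,β), (x75,γ)}
  {x74, x75} × {α, β, γ} = {(x74,α), (x74,β), (x74,γ), (x75,α), (x75,β), (x75,γ)}
These 22 distinct sets form the basis B.
Close under arbitrary unions to get τ_{X×Y}; counting gives |τ_{X×Y}| = 64.
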